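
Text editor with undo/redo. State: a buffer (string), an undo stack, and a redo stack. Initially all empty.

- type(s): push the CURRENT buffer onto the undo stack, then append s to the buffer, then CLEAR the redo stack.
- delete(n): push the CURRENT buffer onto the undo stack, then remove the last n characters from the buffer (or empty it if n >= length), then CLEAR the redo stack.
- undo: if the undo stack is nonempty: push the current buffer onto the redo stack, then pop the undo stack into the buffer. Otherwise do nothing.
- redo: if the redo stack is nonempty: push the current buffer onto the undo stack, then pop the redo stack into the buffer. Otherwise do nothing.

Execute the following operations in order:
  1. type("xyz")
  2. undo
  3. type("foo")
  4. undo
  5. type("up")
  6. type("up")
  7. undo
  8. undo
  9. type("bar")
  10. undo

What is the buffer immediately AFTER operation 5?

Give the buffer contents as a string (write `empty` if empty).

Answer: up

Derivation:
After op 1 (type): buf='xyz' undo_depth=1 redo_depth=0
After op 2 (undo): buf='(empty)' undo_depth=0 redo_depth=1
After op 3 (type): buf='foo' undo_depth=1 redo_depth=0
After op 4 (undo): buf='(empty)' undo_depth=0 redo_depth=1
After op 5 (type): buf='up' undo_depth=1 redo_depth=0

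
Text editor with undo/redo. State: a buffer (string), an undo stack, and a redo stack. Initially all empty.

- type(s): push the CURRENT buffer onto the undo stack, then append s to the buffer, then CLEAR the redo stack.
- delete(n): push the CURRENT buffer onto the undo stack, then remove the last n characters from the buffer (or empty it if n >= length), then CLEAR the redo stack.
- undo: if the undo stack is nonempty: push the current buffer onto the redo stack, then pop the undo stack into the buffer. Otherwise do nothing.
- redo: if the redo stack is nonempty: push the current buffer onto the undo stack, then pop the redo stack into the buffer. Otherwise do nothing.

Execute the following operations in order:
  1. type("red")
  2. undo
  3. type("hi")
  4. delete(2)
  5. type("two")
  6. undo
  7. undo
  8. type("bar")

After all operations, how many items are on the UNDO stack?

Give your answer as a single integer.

Answer: 2

Derivation:
After op 1 (type): buf='red' undo_depth=1 redo_depth=0
After op 2 (undo): buf='(empty)' undo_depth=0 redo_depth=1
After op 3 (type): buf='hi' undo_depth=1 redo_depth=0
After op 4 (delete): buf='(empty)' undo_depth=2 redo_depth=0
After op 5 (type): buf='two' undo_depth=3 redo_depth=0
After op 6 (undo): buf='(empty)' undo_depth=2 redo_depth=1
After op 7 (undo): buf='hi' undo_depth=1 redo_depth=2
After op 8 (type): buf='hibar' undo_depth=2 redo_depth=0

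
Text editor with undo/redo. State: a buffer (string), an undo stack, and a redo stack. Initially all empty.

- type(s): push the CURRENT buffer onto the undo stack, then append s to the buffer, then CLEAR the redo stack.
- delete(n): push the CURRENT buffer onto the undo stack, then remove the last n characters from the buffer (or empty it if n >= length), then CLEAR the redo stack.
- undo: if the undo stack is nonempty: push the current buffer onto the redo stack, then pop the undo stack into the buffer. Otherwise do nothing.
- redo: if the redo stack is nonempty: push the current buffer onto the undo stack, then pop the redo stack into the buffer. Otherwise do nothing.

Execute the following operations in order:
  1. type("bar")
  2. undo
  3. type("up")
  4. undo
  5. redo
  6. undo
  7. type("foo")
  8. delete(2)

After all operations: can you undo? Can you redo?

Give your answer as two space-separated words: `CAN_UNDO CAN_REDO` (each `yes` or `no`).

Answer: yes no

Derivation:
After op 1 (type): buf='bar' undo_depth=1 redo_depth=0
After op 2 (undo): buf='(empty)' undo_depth=0 redo_depth=1
After op 3 (type): buf='up' undo_depth=1 redo_depth=0
After op 4 (undo): buf='(empty)' undo_depth=0 redo_depth=1
After op 5 (redo): buf='up' undo_depth=1 redo_depth=0
After op 6 (undo): buf='(empty)' undo_depth=0 redo_depth=1
After op 7 (type): buf='foo' undo_depth=1 redo_depth=0
After op 8 (delete): buf='f' undo_depth=2 redo_depth=0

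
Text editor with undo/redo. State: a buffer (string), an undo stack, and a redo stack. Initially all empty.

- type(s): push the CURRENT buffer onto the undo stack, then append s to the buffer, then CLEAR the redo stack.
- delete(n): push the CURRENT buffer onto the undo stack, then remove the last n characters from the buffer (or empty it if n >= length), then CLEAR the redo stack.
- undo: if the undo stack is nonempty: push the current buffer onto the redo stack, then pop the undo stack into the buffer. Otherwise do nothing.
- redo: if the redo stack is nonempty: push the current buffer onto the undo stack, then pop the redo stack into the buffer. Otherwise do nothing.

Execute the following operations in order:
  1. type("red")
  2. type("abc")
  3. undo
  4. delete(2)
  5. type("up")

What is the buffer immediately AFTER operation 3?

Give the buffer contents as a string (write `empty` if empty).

After op 1 (type): buf='red' undo_depth=1 redo_depth=0
After op 2 (type): buf='redabc' undo_depth=2 redo_depth=0
After op 3 (undo): buf='red' undo_depth=1 redo_depth=1

Answer: red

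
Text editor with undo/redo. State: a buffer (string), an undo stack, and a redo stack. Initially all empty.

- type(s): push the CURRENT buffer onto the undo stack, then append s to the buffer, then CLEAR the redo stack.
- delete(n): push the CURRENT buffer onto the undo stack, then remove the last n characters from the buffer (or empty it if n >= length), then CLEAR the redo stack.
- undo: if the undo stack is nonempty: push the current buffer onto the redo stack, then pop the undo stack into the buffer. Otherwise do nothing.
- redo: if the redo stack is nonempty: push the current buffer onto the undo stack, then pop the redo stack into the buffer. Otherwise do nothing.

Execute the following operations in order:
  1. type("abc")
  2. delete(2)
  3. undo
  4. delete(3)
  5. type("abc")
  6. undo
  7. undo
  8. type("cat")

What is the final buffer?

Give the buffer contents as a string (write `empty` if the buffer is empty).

After op 1 (type): buf='abc' undo_depth=1 redo_depth=0
After op 2 (delete): buf='a' undo_depth=2 redo_depth=0
After op 3 (undo): buf='abc' undo_depth=1 redo_depth=1
After op 4 (delete): buf='(empty)' undo_depth=2 redo_depth=0
After op 5 (type): buf='abc' undo_depth=3 redo_depth=0
After op 6 (undo): buf='(empty)' undo_depth=2 redo_depth=1
After op 7 (undo): buf='abc' undo_depth=1 redo_depth=2
After op 8 (type): buf='abccat' undo_depth=2 redo_depth=0

Answer: abccat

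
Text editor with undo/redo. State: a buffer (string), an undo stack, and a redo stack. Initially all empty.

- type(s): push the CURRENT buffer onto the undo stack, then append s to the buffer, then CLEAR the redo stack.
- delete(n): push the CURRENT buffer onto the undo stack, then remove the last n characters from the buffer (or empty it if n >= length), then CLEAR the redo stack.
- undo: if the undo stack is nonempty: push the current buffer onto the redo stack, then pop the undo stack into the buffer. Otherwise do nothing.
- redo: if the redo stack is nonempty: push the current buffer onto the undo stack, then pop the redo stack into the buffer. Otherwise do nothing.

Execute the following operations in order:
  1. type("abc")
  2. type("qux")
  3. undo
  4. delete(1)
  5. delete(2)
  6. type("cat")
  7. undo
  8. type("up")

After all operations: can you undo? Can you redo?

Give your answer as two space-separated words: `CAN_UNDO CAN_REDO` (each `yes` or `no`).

Answer: yes no

Derivation:
After op 1 (type): buf='abc' undo_depth=1 redo_depth=0
After op 2 (type): buf='abcqux' undo_depth=2 redo_depth=0
After op 3 (undo): buf='abc' undo_depth=1 redo_depth=1
After op 4 (delete): buf='ab' undo_depth=2 redo_depth=0
After op 5 (delete): buf='(empty)' undo_depth=3 redo_depth=0
After op 6 (type): buf='cat' undo_depth=4 redo_depth=0
After op 7 (undo): buf='(empty)' undo_depth=3 redo_depth=1
After op 8 (type): buf='up' undo_depth=4 redo_depth=0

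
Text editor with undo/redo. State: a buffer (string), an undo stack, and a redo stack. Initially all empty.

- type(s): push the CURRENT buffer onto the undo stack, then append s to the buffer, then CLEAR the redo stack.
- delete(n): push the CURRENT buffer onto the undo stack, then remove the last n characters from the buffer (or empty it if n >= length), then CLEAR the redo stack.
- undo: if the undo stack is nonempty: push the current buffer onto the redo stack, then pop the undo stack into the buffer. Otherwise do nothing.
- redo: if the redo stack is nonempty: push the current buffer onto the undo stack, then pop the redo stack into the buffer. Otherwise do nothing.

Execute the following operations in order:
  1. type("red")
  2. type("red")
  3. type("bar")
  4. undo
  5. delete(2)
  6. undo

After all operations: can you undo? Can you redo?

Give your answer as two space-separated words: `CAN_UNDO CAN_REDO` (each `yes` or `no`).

Answer: yes yes

Derivation:
After op 1 (type): buf='red' undo_depth=1 redo_depth=0
After op 2 (type): buf='redred' undo_depth=2 redo_depth=0
After op 3 (type): buf='redredbar' undo_depth=3 redo_depth=0
After op 4 (undo): buf='redred' undo_depth=2 redo_depth=1
After op 5 (delete): buf='redr' undo_depth=3 redo_depth=0
After op 6 (undo): buf='redred' undo_depth=2 redo_depth=1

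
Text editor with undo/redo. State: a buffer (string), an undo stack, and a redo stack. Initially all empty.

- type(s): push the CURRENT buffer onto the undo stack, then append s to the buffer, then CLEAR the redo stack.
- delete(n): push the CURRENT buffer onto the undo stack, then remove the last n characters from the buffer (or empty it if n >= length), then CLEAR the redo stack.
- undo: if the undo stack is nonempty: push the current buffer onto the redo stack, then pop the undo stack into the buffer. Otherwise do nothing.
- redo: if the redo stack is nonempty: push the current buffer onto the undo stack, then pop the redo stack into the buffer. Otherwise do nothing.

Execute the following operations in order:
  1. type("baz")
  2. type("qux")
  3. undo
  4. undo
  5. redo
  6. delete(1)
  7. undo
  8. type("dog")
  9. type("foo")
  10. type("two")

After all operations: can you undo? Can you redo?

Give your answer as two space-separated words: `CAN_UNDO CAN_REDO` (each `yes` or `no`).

Answer: yes no

Derivation:
After op 1 (type): buf='baz' undo_depth=1 redo_depth=0
After op 2 (type): buf='bazqux' undo_depth=2 redo_depth=0
After op 3 (undo): buf='baz' undo_depth=1 redo_depth=1
After op 4 (undo): buf='(empty)' undo_depth=0 redo_depth=2
After op 5 (redo): buf='baz' undo_depth=1 redo_depth=1
After op 6 (delete): buf='ba' undo_depth=2 redo_depth=0
After op 7 (undo): buf='baz' undo_depth=1 redo_depth=1
After op 8 (type): buf='bazdog' undo_depth=2 redo_depth=0
After op 9 (type): buf='bazdogfoo' undo_depth=3 redo_depth=0
After op 10 (type): buf='bazdogfootwo' undo_depth=4 redo_depth=0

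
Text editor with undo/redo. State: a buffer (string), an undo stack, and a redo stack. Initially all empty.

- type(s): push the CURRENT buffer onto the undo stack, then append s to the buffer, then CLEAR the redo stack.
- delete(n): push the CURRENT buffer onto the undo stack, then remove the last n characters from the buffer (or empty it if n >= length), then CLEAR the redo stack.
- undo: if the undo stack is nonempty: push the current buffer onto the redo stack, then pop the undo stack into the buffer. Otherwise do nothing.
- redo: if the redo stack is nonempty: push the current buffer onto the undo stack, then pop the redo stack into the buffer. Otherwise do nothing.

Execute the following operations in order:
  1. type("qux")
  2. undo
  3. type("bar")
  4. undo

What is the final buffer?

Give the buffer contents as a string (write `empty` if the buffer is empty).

Answer: empty

Derivation:
After op 1 (type): buf='qux' undo_depth=1 redo_depth=0
After op 2 (undo): buf='(empty)' undo_depth=0 redo_depth=1
After op 3 (type): buf='bar' undo_depth=1 redo_depth=0
After op 4 (undo): buf='(empty)' undo_depth=0 redo_depth=1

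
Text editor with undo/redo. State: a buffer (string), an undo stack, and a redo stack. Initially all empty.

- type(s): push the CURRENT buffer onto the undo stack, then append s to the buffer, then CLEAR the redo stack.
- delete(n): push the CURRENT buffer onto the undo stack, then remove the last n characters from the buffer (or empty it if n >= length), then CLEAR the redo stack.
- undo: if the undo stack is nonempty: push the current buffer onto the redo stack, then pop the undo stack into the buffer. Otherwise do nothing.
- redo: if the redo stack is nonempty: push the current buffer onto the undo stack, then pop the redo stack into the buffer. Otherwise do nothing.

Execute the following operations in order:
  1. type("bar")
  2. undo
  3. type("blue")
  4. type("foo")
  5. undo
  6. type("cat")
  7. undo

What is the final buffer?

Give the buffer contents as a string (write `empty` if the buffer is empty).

Answer: blue

Derivation:
After op 1 (type): buf='bar' undo_depth=1 redo_depth=0
After op 2 (undo): buf='(empty)' undo_depth=0 redo_depth=1
After op 3 (type): buf='blue' undo_depth=1 redo_depth=0
After op 4 (type): buf='bluefoo' undo_depth=2 redo_depth=0
After op 5 (undo): buf='blue' undo_depth=1 redo_depth=1
After op 6 (type): buf='bluecat' undo_depth=2 redo_depth=0
After op 7 (undo): buf='blue' undo_depth=1 redo_depth=1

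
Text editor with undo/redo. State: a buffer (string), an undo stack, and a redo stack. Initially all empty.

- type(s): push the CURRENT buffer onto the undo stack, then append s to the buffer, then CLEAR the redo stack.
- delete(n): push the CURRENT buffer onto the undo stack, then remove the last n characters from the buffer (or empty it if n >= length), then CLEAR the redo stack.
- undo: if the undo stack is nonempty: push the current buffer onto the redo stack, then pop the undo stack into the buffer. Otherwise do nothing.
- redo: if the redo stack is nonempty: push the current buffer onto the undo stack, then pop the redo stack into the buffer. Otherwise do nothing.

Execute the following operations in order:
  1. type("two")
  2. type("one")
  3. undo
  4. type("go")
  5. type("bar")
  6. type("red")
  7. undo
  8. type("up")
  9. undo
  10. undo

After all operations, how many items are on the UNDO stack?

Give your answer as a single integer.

After op 1 (type): buf='two' undo_depth=1 redo_depth=0
After op 2 (type): buf='twoone' undo_depth=2 redo_depth=0
After op 3 (undo): buf='two' undo_depth=1 redo_depth=1
After op 4 (type): buf='twogo' undo_depth=2 redo_depth=0
After op 5 (type): buf='twogobar' undo_depth=3 redo_depth=0
After op 6 (type): buf='twogobarred' undo_depth=4 redo_depth=0
After op 7 (undo): buf='twogobar' undo_depth=3 redo_depth=1
After op 8 (type): buf='twogobarup' undo_depth=4 redo_depth=0
After op 9 (undo): buf='twogobar' undo_depth=3 redo_depth=1
After op 10 (undo): buf='twogo' undo_depth=2 redo_depth=2

Answer: 2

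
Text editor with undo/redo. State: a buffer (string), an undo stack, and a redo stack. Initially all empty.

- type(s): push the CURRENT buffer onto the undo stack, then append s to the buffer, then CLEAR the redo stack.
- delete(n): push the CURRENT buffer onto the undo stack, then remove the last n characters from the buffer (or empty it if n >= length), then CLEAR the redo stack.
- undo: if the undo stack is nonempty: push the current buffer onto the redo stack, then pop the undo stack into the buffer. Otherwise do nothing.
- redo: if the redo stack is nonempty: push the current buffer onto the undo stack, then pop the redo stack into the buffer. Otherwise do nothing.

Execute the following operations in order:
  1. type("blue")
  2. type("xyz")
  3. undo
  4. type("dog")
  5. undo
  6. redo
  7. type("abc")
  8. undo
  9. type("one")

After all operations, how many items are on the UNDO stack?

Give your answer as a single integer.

After op 1 (type): buf='blue' undo_depth=1 redo_depth=0
After op 2 (type): buf='bluexyz' undo_depth=2 redo_depth=0
After op 3 (undo): buf='blue' undo_depth=1 redo_depth=1
After op 4 (type): buf='bluedog' undo_depth=2 redo_depth=0
After op 5 (undo): buf='blue' undo_depth=1 redo_depth=1
After op 6 (redo): buf='bluedog' undo_depth=2 redo_depth=0
After op 7 (type): buf='bluedogabc' undo_depth=3 redo_depth=0
After op 8 (undo): buf='bluedog' undo_depth=2 redo_depth=1
After op 9 (type): buf='bluedogone' undo_depth=3 redo_depth=0

Answer: 3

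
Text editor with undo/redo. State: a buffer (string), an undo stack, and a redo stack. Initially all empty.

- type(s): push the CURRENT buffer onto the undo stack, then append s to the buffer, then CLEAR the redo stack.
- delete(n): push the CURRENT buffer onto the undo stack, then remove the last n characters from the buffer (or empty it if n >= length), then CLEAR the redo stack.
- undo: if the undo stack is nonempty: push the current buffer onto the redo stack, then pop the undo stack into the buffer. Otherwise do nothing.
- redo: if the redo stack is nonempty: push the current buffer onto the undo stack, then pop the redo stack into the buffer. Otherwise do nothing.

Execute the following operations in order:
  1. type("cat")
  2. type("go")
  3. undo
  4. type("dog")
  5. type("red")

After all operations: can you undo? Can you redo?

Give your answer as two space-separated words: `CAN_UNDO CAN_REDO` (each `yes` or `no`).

After op 1 (type): buf='cat' undo_depth=1 redo_depth=0
After op 2 (type): buf='catgo' undo_depth=2 redo_depth=0
After op 3 (undo): buf='cat' undo_depth=1 redo_depth=1
After op 4 (type): buf='catdog' undo_depth=2 redo_depth=0
After op 5 (type): buf='catdogred' undo_depth=3 redo_depth=0

Answer: yes no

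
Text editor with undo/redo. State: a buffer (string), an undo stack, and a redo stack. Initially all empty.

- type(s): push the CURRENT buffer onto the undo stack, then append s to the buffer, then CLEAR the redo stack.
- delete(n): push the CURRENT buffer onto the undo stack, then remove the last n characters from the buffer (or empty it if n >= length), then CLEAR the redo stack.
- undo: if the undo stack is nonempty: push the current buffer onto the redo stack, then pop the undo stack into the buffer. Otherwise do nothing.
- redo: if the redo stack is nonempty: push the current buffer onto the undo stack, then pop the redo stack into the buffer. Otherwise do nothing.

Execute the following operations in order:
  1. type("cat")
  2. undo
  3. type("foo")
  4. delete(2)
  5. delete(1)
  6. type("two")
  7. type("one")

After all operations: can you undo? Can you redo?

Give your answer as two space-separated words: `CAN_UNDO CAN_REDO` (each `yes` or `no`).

Answer: yes no

Derivation:
After op 1 (type): buf='cat' undo_depth=1 redo_depth=0
After op 2 (undo): buf='(empty)' undo_depth=0 redo_depth=1
After op 3 (type): buf='foo' undo_depth=1 redo_depth=0
After op 4 (delete): buf='f' undo_depth=2 redo_depth=0
After op 5 (delete): buf='(empty)' undo_depth=3 redo_depth=0
After op 6 (type): buf='two' undo_depth=4 redo_depth=0
After op 7 (type): buf='twoone' undo_depth=5 redo_depth=0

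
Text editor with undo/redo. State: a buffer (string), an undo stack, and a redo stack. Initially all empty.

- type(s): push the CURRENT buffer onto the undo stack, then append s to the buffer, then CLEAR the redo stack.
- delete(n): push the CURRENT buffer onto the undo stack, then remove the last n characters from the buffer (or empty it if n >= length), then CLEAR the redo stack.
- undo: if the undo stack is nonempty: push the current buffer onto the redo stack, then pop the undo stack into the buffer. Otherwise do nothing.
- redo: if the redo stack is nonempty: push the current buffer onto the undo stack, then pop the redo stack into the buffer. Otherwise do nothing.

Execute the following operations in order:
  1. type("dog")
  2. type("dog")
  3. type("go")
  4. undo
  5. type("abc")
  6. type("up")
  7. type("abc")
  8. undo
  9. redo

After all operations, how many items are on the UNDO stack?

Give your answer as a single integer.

After op 1 (type): buf='dog' undo_depth=1 redo_depth=0
After op 2 (type): buf='dogdog' undo_depth=2 redo_depth=0
After op 3 (type): buf='dogdoggo' undo_depth=3 redo_depth=0
After op 4 (undo): buf='dogdog' undo_depth=2 redo_depth=1
After op 5 (type): buf='dogdogabc' undo_depth=3 redo_depth=0
After op 6 (type): buf='dogdogabcup' undo_depth=4 redo_depth=0
After op 7 (type): buf='dogdogabcupabc' undo_depth=5 redo_depth=0
After op 8 (undo): buf='dogdogabcup' undo_depth=4 redo_depth=1
After op 9 (redo): buf='dogdogabcupabc' undo_depth=5 redo_depth=0

Answer: 5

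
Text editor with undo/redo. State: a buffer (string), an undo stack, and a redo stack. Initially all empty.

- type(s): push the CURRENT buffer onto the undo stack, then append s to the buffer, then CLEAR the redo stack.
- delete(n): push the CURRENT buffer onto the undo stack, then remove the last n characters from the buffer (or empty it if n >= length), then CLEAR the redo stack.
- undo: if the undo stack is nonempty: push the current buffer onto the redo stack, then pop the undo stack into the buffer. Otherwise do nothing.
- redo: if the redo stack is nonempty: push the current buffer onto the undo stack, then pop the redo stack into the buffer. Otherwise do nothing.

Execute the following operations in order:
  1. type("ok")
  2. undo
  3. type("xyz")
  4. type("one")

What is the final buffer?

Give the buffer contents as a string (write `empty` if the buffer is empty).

Answer: xyzone

Derivation:
After op 1 (type): buf='ok' undo_depth=1 redo_depth=0
After op 2 (undo): buf='(empty)' undo_depth=0 redo_depth=1
After op 3 (type): buf='xyz' undo_depth=1 redo_depth=0
After op 4 (type): buf='xyzone' undo_depth=2 redo_depth=0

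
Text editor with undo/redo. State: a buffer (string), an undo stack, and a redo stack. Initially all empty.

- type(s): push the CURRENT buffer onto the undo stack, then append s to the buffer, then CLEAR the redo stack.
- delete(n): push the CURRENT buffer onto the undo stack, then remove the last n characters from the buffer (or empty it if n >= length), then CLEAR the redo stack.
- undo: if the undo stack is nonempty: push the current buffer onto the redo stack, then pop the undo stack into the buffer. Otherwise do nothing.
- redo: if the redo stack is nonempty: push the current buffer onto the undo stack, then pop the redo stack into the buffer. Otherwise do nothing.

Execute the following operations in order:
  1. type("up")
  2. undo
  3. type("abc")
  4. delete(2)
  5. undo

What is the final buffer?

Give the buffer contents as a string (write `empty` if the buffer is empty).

Answer: abc

Derivation:
After op 1 (type): buf='up' undo_depth=1 redo_depth=0
After op 2 (undo): buf='(empty)' undo_depth=0 redo_depth=1
After op 3 (type): buf='abc' undo_depth=1 redo_depth=0
After op 4 (delete): buf='a' undo_depth=2 redo_depth=0
After op 5 (undo): buf='abc' undo_depth=1 redo_depth=1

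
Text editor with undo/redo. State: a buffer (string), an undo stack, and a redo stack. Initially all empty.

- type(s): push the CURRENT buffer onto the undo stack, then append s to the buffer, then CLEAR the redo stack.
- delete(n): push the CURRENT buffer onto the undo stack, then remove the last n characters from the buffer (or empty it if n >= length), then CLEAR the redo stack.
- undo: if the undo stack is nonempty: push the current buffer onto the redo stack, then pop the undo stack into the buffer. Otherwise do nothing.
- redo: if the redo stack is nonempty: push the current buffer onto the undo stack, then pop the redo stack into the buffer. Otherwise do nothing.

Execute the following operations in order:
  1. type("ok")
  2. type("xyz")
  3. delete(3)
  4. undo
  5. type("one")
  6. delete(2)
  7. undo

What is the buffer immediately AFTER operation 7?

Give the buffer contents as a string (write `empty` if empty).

Answer: okxyzone

Derivation:
After op 1 (type): buf='ok' undo_depth=1 redo_depth=0
After op 2 (type): buf='okxyz' undo_depth=2 redo_depth=0
After op 3 (delete): buf='ok' undo_depth=3 redo_depth=0
After op 4 (undo): buf='okxyz' undo_depth=2 redo_depth=1
After op 5 (type): buf='okxyzone' undo_depth=3 redo_depth=0
After op 6 (delete): buf='okxyzo' undo_depth=4 redo_depth=0
After op 7 (undo): buf='okxyzone' undo_depth=3 redo_depth=1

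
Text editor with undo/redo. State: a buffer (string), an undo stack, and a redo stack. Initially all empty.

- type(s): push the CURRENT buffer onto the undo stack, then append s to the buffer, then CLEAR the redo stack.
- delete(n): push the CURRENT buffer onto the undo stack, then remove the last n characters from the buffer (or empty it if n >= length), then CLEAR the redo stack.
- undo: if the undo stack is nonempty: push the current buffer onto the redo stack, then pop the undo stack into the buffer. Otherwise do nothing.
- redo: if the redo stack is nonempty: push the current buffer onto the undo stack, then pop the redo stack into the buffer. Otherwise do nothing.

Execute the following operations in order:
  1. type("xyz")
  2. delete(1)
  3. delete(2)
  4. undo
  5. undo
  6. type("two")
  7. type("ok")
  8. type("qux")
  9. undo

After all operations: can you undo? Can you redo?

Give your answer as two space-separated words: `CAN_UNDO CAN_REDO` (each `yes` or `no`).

After op 1 (type): buf='xyz' undo_depth=1 redo_depth=0
After op 2 (delete): buf='xy' undo_depth=2 redo_depth=0
After op 3 (delete): buf='(empty)' undo_depth=3 redo_depth=0
After op 4 (undo): buf='xy' undo_depth=2 redo_depth=1
After op 5 (undo): buf='xyz' undo_depth=1 redo_depth=2
After op 6 (type): buf='xyztwo' undo_depth=2 redo_depth=0
After op 7 (type): buf='xyztwook' undo_depth=3 redo_depth=0
After op 8 (type): buf='xyztwookqux' undo_depth=4 redo_depth=0
After op 9 (undo): buf='xyztwook' undo_depth=3 redo_depth=1

Answer: yes yes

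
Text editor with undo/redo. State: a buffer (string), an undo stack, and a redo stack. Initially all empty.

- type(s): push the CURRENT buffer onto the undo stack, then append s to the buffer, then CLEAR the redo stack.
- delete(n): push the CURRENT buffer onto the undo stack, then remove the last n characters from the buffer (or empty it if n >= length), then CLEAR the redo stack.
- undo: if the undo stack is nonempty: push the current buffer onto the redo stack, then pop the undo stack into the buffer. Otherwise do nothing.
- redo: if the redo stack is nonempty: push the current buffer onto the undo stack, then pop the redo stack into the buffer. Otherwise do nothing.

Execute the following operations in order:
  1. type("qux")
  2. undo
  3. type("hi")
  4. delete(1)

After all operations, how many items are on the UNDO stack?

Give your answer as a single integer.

Answer: 2

Derivation:
After op 1 (type): buf='qux' undo_depth=1 redo_depth=0
After op 2 (undo): buf='(empty)' undo_depth=0 redo_depth=1
After op 3 (type): buf='hi' undo_depth=1 redo_depth=0
After op 4 (delete): buf='h' undo_depth=2 redo_depth=0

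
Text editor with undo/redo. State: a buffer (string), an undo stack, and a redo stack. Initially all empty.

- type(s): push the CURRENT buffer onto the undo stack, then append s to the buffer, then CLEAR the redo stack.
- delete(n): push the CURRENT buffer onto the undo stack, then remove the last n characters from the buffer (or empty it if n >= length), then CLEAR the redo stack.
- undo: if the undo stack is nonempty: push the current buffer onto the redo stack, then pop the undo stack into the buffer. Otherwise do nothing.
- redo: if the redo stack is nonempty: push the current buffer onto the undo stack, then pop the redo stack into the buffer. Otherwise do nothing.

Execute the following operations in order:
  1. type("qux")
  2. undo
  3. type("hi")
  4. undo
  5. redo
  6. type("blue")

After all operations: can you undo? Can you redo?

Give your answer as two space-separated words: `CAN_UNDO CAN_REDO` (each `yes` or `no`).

After op 1 (type): buf='qux' undo_depth=1 redo_depth=0
After op 2 (undo): buf='(empty)' undo_depth=0 redo_depth=1
After op 3 (type): buf='hi' undo_depth=1 redo_depth=0
After op 4 (undo): buf='(empty)' undo_depth=0 redo_depth=1
After op 5 (redo): buf='hi' undo_depth=1 redo_depth=0
After op 6 (type): buf='hiblue' undo_depth=2 redo_depth=0

Answer: yes no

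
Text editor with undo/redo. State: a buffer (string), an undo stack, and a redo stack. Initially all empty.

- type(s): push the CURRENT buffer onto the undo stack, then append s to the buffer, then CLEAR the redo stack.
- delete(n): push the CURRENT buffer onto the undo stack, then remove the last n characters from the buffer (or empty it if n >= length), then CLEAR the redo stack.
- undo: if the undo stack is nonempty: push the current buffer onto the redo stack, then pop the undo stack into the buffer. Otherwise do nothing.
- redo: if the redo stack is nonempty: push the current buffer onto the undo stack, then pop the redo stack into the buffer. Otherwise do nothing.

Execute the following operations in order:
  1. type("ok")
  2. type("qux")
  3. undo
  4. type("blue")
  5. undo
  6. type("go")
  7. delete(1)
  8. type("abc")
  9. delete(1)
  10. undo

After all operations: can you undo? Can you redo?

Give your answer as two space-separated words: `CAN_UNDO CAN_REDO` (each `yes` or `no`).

Answer: yes yes

Derivation:
After op 1 (type): buf='ok' undo_depth=1 redo_depth=0
After op 2 (type): buf='okqux' undo_depth=2 redo_depth=0
After op 3 (undo): buf='ok' undo_depth=1 redo_depth=1
After op 4 (type): buf='okblue' undo_depth=2 redo_depth=0
After op 5 (undo): buf='ok' undo_depth=1 redo_depth=1
After op 6 (type): buf='okgo' undo_depth=2 redo_depth=0
After op 7 (delete): buf='okg' undo_depth=3 redo_depth=0
After op 8 (type): buf='okgabc' undo_depth=4 redo_depth=0
After op 9 (delete): buf='okgab' undo_depth=5 redo_depth=0
After op 10 (undo): buf='okgabc' undo_depth=4 redo_depth=1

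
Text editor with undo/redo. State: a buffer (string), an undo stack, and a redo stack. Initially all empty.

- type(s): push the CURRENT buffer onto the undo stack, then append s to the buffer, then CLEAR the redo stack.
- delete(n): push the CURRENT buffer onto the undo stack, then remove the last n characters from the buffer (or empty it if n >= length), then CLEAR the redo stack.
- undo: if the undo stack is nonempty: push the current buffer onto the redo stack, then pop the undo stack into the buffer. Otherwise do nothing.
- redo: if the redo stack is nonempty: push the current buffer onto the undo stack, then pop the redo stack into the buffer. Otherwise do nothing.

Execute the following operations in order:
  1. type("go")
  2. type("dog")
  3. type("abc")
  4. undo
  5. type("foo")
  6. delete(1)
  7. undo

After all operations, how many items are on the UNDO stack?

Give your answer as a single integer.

Answer: 3

Derivation:
After op 1 (type): buf='go' undo_depth=1 redo_depth=0
After op 2 (type): buf='godog' undo_depth=2 redo_depth=0
After op 3 (type): buf='godogabc' undo_depth=3 redo_depth=0
After op 4 (undo): buf='godog' undo_depth=2 redo_depth=1
After op 5 (type): buf='godogfoo' undo_depth=3 redo_depth=0
After op 6 (delete): buf='godogfo' undo_depth=4 redo_depth=0
After op 7 (undo): buf='godogfoo' undo_depth=3 redo_depth=1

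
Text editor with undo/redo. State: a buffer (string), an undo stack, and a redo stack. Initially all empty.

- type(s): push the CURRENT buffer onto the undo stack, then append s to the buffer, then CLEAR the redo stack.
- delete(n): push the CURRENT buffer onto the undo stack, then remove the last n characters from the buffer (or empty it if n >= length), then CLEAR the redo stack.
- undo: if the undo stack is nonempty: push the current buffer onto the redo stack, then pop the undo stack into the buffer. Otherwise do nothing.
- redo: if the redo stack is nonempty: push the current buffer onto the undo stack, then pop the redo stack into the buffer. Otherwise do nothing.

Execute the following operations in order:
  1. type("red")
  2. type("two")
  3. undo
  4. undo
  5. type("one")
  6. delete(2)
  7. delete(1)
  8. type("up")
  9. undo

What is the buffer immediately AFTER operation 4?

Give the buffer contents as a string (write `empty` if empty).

Answer: empty

Derivation:
After op 1 (type): buf='red' undo_depth=1 redo_depth=0
After op 2 (type): buf='redtwo' undo_depth=2 redo_depth=0
After op 3 (undo): buf='red' undo_depth=1 redo_depth=1
After op 4 (undo): buf='(empty)' undo_depth=0 redo_depth=2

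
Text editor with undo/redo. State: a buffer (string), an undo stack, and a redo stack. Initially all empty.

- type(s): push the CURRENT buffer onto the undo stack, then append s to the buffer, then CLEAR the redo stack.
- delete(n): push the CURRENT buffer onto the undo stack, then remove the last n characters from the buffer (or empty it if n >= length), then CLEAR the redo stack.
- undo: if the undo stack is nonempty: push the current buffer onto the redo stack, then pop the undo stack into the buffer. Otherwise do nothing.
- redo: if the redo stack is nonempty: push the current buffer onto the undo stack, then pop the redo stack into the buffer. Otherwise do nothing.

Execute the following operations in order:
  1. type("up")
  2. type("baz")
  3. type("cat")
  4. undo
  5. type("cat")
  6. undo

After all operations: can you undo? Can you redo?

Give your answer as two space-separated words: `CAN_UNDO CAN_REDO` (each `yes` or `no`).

Answer: yes yes

Derivation:
After op 1 (type): buf='up' undo_depth=1 redo_depth=0
After op 2 (type): buf='upbaz' undo_depth=2 redo_depth=0
After op 3 (type): buf='upbazcat' undo_depth=3 redo_depth=0
After op 4 (undo): buf='upbaz' undo_depth=2 redo_depth=1
After op 5 (type): buf='upbazcat' undo_depth=3 redo_depth=0
After op 6 (undo): buf='upbaz' undo_depth=2 redo_depth=1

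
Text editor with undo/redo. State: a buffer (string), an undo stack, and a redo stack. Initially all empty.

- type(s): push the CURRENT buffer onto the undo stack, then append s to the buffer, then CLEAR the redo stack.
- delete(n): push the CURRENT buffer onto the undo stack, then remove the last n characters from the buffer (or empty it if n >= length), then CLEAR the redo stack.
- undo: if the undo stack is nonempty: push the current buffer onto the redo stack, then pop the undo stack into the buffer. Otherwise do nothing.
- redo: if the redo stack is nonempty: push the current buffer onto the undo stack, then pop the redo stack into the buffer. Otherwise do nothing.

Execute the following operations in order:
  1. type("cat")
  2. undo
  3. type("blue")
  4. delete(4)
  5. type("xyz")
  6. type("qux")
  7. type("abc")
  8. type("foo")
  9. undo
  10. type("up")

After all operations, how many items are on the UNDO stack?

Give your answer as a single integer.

After op 1 (type): buf='cat' undo_depth=1 redo_depth=0
After op 2 (undo): buf='(empty)' undo_depth=0 redo_depth=1
After op 3 (type): buf='blue' undo_depth=1 redo_depth=0
After op 4 (delete): buf='(empty)' undo_depth=2 redo_depth=0
After op 5 (type): buf='xyz' undo_depth=3 redo_depth=0
After op 6 (type): buf='xyzqux' undo_depth=4 redo_depth=0
After op 7 (type): buf='xyzquxabc' undo_depth=5 redo_depth=0
After op 8 (type): buf='xyzquxabcfoo' undo_depth=6 redo_depth=0
After op 9 (undo): buf='xyzquxabc' undo_depth=5 redo_depth=1
After op 10 (type): buf='xyzquxabcup' undo_depth=6 redo_depth=0

Answer: 6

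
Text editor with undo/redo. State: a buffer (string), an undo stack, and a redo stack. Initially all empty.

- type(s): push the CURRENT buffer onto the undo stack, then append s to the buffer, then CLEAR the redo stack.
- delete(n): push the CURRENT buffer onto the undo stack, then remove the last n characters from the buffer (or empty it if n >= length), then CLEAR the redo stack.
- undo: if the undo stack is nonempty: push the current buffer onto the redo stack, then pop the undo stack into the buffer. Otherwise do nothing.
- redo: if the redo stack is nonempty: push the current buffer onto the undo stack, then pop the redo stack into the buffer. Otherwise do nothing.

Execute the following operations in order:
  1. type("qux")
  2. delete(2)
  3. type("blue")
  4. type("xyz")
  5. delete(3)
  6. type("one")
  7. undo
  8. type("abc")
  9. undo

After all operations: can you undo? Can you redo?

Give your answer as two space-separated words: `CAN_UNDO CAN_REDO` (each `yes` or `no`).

Answer: yes yes

Derivation:
After op 1 (type): buf='qux' undo_depth=1 redo_depth=0
After op 2 (delete): buf='q' undo_depth=2 redo_depth=0
After op 3 (type): buf='qblue' undo_depth=3 redo_depth=0
After op 4 (type): buf='qbluexyz' undo_depth=4 redo_depth=0
After op 5 (delete): buf='qblue' undo_depth=5 redo_depth=0
After op 6 (type): buf='qblueone' undo_depth=6 redo_depth=0
After op 7 (undo): buf='qblue' undo_depth=5 redo_depth=1
After op 8 (type): buf='qblueabc' undo_depth=6 redo_depth=0
After op 9 (undo): buf='qblue' undo_depth=5 redo_depth=1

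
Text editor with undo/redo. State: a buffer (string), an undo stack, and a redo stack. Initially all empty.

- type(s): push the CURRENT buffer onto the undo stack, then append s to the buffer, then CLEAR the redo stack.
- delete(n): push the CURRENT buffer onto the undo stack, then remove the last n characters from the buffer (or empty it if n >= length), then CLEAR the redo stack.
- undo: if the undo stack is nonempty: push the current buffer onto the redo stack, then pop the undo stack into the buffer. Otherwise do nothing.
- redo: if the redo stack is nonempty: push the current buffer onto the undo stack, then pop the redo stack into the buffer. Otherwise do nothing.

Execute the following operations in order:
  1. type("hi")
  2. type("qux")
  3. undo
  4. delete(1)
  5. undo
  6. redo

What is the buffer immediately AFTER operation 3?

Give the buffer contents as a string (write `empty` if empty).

After op 1 (type): buf='hi' undo_depth=1 redo_depth=0
After op 2 (type): buf='hiqux' undo_depth=2 redo_depth=0
After op 3 (undo): buf='hi' undo_depth=1 redo_depth=1

Answer: hi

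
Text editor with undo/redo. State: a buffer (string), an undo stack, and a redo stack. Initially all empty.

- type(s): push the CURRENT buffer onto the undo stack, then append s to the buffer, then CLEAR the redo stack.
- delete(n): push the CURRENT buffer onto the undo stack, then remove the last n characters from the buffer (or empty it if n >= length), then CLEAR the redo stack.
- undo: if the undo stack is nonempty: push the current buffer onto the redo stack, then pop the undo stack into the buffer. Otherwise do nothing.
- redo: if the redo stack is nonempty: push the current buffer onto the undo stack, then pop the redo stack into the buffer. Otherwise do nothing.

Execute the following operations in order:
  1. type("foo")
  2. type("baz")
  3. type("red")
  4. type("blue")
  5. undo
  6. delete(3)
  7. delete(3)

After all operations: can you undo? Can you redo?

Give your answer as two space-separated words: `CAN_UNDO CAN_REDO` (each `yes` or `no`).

Answer: yes no

Derivation:
After op 1 (type): buf='foo' undo_depth=1 redo_depth=0
After op 2 (type): buf='foobaz' undo_depth=2 redo_depth=0
After op 3 (type): buf='foobazred' undo_depth=3 redo_depth=0
After op 4 (type): buf='foobazredblue' undo_depth=4 redo_depth=0
After op 5 (undo): buf='foobazred' undo_depth=3 redo_depth=1
After op 6 (delete): buf='foobaz' undo_depth=4 redo_depth=0
After op 7 (delete): buf='foo' undo_depth=5 redo_depth=0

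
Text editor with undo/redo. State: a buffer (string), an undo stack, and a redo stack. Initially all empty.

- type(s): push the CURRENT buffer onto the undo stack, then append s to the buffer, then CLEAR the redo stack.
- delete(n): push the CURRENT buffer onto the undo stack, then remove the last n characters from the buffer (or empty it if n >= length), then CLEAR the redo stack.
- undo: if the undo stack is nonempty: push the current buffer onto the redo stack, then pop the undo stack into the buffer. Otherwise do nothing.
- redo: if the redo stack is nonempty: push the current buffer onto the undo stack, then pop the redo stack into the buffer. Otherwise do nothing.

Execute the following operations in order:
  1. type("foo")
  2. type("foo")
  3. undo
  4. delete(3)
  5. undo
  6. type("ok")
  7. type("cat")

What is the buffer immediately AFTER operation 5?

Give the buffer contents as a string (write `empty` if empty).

After op 1 (type): buf='foo' undo_depth=1 redo_depth=0
After op 2 (type): buf='foofoo' undo_depth=2 redo_depth=0
After op 3 (undo): buf='foo' undo_depth=1 redo_depth=1
After op 4 (delete): buf='(empty)' undo_depth=2 redo_depth=0
After op 5 (undo): buf='foo' undo_depth=1 redo_depth=1

Answer: foo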